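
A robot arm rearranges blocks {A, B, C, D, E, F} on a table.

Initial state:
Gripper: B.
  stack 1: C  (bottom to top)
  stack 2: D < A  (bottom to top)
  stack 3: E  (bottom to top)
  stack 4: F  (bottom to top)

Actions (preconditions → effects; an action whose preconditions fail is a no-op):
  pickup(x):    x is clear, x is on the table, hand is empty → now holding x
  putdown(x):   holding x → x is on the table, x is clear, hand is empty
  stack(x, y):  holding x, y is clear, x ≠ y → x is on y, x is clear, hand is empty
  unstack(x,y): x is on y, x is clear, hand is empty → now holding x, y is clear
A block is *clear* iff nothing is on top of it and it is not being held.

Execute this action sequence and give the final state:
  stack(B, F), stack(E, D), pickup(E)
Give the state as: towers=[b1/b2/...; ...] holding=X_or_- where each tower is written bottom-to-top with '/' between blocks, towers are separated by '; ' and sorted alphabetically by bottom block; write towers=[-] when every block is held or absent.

towers=[C; D/A; F/B] holding=E

step 1 (stack(B, F)): towers=[C; D/A; E; F/B] holding=-
step 2 (stack(E, D)) [no-op]: towers=[C; D/A; E; F/B] holding=-
step 3 (pickup(E)): towers=[C; D/A; F/B] holding=E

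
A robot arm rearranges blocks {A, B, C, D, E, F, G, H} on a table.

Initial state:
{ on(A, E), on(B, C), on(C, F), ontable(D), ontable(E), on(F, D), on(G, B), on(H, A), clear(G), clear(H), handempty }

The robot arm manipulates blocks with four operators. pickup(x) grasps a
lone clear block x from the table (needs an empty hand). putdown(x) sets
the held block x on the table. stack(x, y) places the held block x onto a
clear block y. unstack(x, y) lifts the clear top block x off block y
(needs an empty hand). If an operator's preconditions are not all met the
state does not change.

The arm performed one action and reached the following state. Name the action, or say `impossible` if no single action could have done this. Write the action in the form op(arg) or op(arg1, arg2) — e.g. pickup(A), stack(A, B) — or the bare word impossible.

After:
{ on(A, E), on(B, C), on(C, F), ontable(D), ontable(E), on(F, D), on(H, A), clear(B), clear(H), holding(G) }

target: towers=[D/F/C/B; E/A/H] holding=G
     unstack(G, B) → towers=[D/F/C/B; E/A/H] holding=G  ← match
     unstack(H, A) → towers=[D/F/C/B/G; E/A] holding=H

unstack(G, B)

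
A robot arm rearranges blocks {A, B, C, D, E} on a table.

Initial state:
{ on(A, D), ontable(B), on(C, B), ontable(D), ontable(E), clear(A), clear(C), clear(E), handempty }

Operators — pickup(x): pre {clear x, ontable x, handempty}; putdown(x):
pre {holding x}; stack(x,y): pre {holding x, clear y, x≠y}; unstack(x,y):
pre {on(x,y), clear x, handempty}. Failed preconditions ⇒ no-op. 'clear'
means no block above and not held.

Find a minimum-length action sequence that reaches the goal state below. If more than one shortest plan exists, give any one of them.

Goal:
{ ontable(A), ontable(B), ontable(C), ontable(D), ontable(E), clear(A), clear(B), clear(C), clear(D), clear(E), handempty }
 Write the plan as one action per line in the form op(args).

unstack(A, D)
putdown(A)
unstack(C, B)
putdown(C)

step 1 (unstack(A, D)): towers=[B/C; D; E] holding=A
step 2 (putdown(A)): towers=[A; B/C; D; E] holding=-
step 3 (unstack(C, B)): towers=[A; B; D; E] holding=C
step 4 (putdown(C)): towers=[A; B; C; D; E] holding=-
goal check: towers=[A; B; C; D; E] holding=- — reached (length 4, optimal by BFS)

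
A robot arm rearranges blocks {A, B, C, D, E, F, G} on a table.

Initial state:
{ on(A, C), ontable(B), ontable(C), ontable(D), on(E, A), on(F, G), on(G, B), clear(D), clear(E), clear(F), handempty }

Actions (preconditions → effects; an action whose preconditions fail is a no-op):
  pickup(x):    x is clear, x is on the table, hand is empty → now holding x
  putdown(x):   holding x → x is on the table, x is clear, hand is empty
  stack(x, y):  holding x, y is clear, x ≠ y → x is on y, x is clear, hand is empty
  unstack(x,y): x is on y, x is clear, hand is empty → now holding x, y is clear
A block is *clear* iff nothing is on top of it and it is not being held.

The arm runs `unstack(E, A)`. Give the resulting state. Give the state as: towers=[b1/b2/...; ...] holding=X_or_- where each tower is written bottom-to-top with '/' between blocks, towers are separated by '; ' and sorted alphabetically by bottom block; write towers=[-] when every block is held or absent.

before: towers=[B/G/F; C/A/E; D] holding=-
pre[unstack(E, A)]: on(E,A) yes, clear(E) yes, handempty yes
all met → apply unstack(E, A)
after:  towers=[B/G/F; C/A; D] holding=E

towers=[B/G/F; C/A; D] holding=E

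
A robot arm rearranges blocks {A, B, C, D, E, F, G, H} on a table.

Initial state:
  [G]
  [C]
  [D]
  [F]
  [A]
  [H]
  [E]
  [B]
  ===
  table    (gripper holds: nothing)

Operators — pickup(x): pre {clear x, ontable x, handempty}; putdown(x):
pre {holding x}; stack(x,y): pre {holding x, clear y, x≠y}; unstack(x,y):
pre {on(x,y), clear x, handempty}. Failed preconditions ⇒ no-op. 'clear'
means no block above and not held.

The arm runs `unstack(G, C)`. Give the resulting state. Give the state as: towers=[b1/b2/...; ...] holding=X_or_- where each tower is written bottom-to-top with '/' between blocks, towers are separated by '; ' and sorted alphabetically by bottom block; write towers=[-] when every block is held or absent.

before: towers=[B/E/H/A/F/D/C/G] holding=-
pre[unstack(G, C)]: on(G,C) ✓, clear(G) ✓, handempty ✓
all met → apply unstack(G, C)
after:  towers=[B/E/H/A/F/D/C] holding=G

towers=[B/E/H/A/F/D/C] holding=G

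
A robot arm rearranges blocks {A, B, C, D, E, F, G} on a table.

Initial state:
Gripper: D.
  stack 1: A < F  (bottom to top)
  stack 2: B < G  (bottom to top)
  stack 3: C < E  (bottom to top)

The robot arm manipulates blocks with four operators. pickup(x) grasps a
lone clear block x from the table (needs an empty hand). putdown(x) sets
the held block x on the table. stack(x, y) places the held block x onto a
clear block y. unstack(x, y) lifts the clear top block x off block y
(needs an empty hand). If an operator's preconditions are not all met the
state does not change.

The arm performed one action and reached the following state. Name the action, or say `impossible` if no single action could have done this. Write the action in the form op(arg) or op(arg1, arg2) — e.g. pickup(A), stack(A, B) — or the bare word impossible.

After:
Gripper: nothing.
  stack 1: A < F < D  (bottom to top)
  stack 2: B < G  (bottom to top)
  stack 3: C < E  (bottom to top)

stack(D, F)

target: towers=[A/F/D; B/G; C/E] holding=-
        putdown(D) → towers=[A/F; B/G; C/E; D] holding=-
       stack(D, F) → towers=[A/F/D; B/G; C/E] holding=-  ← match
       stack(D, G) → towers=[A/F; B/G/D; C/E] holding=-
       stack(D, E) → towers=[A/F; B/G; C/E/D] holding=-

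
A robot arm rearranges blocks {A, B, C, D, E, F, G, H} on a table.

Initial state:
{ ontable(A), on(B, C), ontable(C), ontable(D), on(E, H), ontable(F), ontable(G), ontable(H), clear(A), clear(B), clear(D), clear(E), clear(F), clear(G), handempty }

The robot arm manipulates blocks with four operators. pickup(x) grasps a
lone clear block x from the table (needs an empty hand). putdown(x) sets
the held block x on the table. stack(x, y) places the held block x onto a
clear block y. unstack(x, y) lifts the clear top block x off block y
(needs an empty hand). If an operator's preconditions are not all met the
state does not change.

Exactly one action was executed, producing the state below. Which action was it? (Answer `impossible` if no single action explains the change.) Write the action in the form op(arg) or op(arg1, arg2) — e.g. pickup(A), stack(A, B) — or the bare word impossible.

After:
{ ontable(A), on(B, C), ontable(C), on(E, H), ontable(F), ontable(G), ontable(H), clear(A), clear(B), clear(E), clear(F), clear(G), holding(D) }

target: towers=[A; C/B; F; G; H/E] holding=D
         pickup(G) → towers=[A; C/B; D; F; H/E] holding=G
         pickup(A) → towers=[C/B; D; F; G; H/E] holding=A
     unstack(E, H) → towers=[A; C/B; D; F; G; H] holding=E
     unstack(B, C) → towers=[A; C; D; F; G; H/E] holding=B
         pickup(F) → towers=[A; C/B; D; G; H/E] holding=F
         pickup(D) → towers=[A; C/B; F; G; H/E] holding=D  ← match

pickup(D)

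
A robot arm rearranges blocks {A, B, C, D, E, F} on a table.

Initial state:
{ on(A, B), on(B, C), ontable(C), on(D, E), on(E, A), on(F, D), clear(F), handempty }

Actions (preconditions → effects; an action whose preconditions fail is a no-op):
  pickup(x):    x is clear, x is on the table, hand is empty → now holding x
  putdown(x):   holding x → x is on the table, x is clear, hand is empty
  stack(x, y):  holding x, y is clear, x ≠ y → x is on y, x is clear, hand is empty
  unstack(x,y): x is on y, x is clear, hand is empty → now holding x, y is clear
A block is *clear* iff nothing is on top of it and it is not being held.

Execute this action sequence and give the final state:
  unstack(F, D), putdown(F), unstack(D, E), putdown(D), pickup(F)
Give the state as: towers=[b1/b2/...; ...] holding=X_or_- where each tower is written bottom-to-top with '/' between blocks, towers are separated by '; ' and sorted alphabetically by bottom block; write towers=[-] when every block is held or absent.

step 1 (unstack(F, D)): towers=[C/B/A/E/D] holding=F
step 2 (putdown(F)): towers=[C/B/A/E/D; F] holding=-
step 3 (unstack(D, E)): towers=[C/B/A/E; F] holding=D
step 4 (putdown(D)): towers=[C/B/A/E; D; F] holding=-
step 5 (pickup(F)): towers=[C/B/A/E; D] holding=F

towers=[C/B/A/E; D] holding=F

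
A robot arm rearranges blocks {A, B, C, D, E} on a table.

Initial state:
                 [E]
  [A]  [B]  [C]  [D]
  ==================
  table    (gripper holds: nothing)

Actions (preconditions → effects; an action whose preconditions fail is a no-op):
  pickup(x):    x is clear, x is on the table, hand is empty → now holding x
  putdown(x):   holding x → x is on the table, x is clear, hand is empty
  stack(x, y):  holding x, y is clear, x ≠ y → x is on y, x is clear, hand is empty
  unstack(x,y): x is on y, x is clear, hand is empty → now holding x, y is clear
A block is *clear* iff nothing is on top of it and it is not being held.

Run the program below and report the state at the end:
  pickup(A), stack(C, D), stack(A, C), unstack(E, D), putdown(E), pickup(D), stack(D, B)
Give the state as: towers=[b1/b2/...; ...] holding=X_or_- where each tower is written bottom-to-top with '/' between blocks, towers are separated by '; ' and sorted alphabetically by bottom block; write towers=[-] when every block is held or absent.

towers=[B/D; C/A; E] holding=-

step 1 (pickup(A)): towers=[B; C; D/E] holding=A
step 2 (stack(C, D)) [no-op]: towers=[B; C; D/E] holding=A
step 3 (stack(A, C)): towers=[B; C/A; D/E] holding=-
step 4 (unstack(E, D)): towers=[B; C/A; D] holding=E
step 5 (putdown(E)): towers=[B; C/A; D; E] holding=-
step 6 (pickup(D)): towers=[B; C/A; E] holding=D
step 7 (stack(D, B)): towers=[B/D; C/A; E] holding=-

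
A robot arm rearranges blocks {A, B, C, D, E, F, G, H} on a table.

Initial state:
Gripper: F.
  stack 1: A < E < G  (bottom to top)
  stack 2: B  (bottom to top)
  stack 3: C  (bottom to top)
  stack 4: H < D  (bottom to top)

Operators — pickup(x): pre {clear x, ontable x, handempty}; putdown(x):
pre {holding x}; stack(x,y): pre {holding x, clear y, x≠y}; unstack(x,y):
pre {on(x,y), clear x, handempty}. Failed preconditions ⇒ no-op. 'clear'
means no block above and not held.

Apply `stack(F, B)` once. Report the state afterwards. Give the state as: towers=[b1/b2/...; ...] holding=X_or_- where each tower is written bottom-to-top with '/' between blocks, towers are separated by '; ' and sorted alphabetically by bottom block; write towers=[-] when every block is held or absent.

before: towers=[A/E/G; B; C; H/D] holding=F
pre[stack(F, B)]: holding(F) ok, clear(B) ok, F≠B ok
all met → apply stack(F, B)
after:  towers=[A/E/G; B/F; C; H/D] holding=-

towers=[A/E/G; B/F; C; H/D] holding=-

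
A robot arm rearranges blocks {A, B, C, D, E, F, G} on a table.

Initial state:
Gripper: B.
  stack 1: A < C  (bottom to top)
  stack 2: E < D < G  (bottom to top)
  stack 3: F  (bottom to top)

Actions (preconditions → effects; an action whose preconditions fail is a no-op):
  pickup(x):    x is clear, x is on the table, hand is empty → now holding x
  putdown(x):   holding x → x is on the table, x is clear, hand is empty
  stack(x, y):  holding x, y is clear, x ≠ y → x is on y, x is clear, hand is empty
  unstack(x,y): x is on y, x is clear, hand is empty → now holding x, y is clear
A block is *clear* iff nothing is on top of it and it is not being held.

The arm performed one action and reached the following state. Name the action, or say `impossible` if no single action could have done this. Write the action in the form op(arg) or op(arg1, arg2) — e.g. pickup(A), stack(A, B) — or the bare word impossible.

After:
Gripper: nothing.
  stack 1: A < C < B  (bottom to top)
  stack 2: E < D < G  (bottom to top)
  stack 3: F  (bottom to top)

target: towers=[A/C/B; E/D/G; F] holding=-
        putdown(B) → towers=[A/C; B; E/D/G; F] holding=-
       stack(B, F) → towers=[A/C; E/D/G; F/B] holding=-
       stack(B, G) → towers=[A/C; E/D/G/B; F] holding=-
       stack(B, C) → towers=[A/C/B; E/D/G; F] holding=-  ← match

stack(B, C)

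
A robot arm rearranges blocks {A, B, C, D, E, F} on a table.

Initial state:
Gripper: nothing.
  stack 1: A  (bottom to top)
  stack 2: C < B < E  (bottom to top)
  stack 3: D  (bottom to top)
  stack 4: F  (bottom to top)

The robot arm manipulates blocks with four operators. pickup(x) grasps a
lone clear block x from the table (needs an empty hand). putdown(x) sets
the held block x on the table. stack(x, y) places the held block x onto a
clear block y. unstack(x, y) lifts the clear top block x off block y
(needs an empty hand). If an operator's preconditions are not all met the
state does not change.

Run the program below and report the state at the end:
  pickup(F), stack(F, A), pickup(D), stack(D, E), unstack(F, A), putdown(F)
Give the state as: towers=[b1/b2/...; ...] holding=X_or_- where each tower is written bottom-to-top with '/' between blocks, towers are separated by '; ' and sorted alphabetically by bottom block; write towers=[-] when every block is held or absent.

step 1 (pickup(F)): towers=[A; C/B/E; D] holding=F
step 2 (stack(F, A)): towers=[A/F; C/B/E; D] holding=-
step 3 (pickup(D)): towers=[A/F; C/B/E] holding=D
step 4 (stack(D, E)): towers=[A/F; C/B/E/D] holding=-
step 5 (unstack(F, A)): towers=[A; C/B/E/D] holding=F
step 6 (putdown(F)): towers=[A; C/B/E/D; F] holding=-

towers=[A; C/B/E/D; F] holding=-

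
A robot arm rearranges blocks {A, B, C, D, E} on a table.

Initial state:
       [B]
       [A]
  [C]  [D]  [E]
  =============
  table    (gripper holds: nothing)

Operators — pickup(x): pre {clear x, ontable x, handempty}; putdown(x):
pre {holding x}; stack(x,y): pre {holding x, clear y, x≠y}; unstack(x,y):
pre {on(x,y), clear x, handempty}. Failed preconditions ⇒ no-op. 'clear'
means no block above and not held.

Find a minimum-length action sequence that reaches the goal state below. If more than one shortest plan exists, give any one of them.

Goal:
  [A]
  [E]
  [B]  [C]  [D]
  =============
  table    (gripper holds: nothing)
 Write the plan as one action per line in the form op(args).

step 1 (unstack(B, A)): towers=[C; D/A; E] holding=B
step 2 (putdown(B)): towers=[B; C; D/A; E] holding=-
step 3 (pickup(E)): towers=[B; C; D/A] holding=E
step 4 (stack(E, B)): towers=[B/E; C; D/A] holding=-
step 5 (unstack(A, D)): towers=[B/E; C; D] holding=A
step 6 (stack(A, E)): towers=[B/E/A; C; D] holding=-
goal check: towers=[B/E/A; C; D] holding=- — reached (length 6, optimal by BFS)

unstack(B, A)
putdown(B)
pickup(E)
stack(E, B)
unstack(A, D)
stack(A, E)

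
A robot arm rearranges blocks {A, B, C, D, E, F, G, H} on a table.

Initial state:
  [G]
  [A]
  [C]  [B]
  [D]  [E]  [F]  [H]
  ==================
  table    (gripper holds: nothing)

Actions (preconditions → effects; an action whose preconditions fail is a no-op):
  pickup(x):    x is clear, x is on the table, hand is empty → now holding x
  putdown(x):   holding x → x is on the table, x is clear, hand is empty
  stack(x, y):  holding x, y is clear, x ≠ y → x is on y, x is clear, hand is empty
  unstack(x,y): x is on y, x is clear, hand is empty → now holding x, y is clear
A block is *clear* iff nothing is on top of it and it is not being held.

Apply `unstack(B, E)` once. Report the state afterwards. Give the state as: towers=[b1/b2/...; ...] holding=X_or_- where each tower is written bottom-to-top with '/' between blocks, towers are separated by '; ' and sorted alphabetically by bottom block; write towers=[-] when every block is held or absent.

towers=[D/C/A/G; E; F; H] holding=B

before: towers=[D/C/A/G; E/B; F; H] holding=-
pre[unstack(B, E)]: on(B,E) yes, clear(B) yes, handempty yes
all met → apply unstack(B, E)
after:  towers=[D/C/A/G; E; F; H] holding=B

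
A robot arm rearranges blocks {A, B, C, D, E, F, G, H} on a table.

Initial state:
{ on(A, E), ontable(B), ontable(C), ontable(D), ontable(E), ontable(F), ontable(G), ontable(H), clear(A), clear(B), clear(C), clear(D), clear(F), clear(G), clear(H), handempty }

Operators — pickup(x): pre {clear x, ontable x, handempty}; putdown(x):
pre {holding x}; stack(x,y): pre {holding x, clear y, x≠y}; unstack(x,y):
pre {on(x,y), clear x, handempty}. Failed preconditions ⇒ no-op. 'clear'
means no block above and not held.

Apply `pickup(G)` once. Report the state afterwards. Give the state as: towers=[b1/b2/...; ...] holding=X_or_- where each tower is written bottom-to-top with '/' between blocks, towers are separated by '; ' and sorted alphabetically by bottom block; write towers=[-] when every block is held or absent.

towers=[B; C; D; E/A; F; H] holding=G

before: towers=[B; C; D; E/A; F; G; H] holding=-
pre[pickup(G)]: clear(G) ✓, ontable(G) ✓, handempty ✓
all met → apply pickup(G)
after:  towers=[B; C; D; E/A; F; H] holding=G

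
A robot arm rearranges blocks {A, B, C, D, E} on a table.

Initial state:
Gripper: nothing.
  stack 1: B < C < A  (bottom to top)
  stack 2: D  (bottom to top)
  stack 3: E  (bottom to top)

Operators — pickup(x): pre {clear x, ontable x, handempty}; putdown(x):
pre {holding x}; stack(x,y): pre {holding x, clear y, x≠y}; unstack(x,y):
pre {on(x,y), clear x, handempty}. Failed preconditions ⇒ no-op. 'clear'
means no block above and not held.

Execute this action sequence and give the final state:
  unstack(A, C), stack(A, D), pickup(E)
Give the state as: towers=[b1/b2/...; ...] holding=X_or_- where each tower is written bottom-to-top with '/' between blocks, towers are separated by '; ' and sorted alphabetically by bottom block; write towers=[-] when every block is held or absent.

towers=[B/C; D/A] holding=E

step 1 (unstack(A, C)): towers=[B/C; D; E] holding=A
step 2 (stack(A, D)): towers=[B/C; D/A; E] holding=-
step 3 (pickup(E)): towers=[B/C; D/A] holding=E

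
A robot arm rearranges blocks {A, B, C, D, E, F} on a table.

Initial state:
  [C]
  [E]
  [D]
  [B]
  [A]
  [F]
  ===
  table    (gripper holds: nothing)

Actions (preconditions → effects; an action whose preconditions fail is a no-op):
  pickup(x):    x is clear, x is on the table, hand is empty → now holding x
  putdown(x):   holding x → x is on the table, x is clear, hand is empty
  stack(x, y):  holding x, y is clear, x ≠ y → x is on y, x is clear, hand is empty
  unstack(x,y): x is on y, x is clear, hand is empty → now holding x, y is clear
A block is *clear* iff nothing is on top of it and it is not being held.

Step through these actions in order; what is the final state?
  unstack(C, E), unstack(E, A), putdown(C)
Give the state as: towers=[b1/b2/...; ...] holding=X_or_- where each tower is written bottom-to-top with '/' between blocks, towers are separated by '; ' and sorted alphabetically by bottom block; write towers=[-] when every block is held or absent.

towers=[C; F/A/B/D/E] holding=-

step 1 (unstack(C, E)): towers=[F/A/B/D/E] holding=C
step 2 (unstack(E, A)) [no-op]: towers=[F/A/B/D/E] holding=C
step 3 (putdown(C)): towers=[C; F/A/B/D/E] holding=-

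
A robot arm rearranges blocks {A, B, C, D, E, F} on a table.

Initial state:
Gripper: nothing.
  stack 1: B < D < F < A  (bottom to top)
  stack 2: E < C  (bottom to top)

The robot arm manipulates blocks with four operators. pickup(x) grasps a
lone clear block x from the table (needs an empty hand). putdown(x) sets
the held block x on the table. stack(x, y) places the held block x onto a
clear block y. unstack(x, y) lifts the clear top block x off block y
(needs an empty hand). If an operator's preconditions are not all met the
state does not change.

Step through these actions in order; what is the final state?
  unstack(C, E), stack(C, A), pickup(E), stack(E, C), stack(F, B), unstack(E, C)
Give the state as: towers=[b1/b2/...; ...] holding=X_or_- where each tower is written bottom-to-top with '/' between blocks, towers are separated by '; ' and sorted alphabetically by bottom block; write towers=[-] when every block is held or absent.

towers=[B/D/F/A/C] holding=E

step 1 (unstack(C, E)): towers=[B/D/F/A; E] holding=C
step 2 (stack(C, A)): towers=[B/D/F/A/C; E] holding=-
step 3 (pickup(E)): towers=[B/D/F/A/C] holding=E
step 4 (stack(E, C)): towers=[B/D/F/A/C/E] holding=-
step 5 (stack(F, B)) [no-op]: towers=[B/D/F/A/C/E] holding=-
step 6 (unstack(E, C)): towers=[B/D/F/A/C] holding=E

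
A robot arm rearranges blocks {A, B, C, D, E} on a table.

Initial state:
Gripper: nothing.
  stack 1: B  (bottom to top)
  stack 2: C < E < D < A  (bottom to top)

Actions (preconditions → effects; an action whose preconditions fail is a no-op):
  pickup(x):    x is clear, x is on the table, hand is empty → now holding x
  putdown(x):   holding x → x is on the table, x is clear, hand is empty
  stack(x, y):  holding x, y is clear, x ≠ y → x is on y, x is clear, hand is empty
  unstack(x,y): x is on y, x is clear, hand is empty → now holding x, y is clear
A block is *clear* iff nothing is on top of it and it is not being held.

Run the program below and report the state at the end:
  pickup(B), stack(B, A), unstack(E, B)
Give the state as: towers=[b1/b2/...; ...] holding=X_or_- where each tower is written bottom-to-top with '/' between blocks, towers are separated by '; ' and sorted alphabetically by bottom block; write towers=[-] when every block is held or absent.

step 1 (pickup(B)): towers=[C/E/D/A] holding=B
step 2 (stack(B, A)): towers=[C/E/D/A/B] holding=-
step 3 (unstack(E, B)) [no-op]: towers=[C/E/D/A/B] holding=-

towers=[C/E/D/A/B] holding=-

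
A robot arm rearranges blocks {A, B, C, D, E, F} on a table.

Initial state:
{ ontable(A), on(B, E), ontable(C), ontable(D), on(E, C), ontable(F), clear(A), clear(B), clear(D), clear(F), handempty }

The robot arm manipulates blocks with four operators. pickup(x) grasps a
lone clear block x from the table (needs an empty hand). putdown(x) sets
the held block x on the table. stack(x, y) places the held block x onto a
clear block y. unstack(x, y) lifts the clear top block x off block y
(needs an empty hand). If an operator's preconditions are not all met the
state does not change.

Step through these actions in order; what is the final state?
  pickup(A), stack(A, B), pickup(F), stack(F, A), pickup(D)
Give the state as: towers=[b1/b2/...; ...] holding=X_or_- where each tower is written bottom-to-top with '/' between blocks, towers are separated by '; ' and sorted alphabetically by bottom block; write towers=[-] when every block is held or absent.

towers=[C/E/B/A/F] holding=D

step 1 (pickup(A)): towers=[C/E/B; D; F] holding=A
step 2 (stack(A, B)): towers=[C/E/B/A; D; F] holding=-
step 3 (pickup(F)): towers=[C/E/B/A; D] holding=F
step 4 (stack(F, A)): towers=[C/E/B/A/F; D] holding=-
step 5 (pickup(D)): towers=[C/E/B/A/F] holding=D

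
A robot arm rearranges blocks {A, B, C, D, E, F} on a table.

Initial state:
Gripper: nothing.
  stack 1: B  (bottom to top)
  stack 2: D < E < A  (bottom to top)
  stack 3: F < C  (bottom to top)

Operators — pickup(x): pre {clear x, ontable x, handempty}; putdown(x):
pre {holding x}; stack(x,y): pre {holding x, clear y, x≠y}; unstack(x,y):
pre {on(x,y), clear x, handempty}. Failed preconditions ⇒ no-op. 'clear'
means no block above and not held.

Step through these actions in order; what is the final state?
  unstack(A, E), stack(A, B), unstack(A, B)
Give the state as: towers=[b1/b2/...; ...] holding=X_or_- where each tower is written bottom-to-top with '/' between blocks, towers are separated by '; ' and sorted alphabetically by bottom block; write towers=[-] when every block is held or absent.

towers=[B; D/E; F/C] holding=A

step 1 (unstack(A, E)): towers=[B; D/E; F/C] holding=A
step 2 (stack(A, B)): towers=[B/A; D/E; F/C] holding=-
step 3 (unstack(A, B)): towers=[B; D/E; F/C] holding=A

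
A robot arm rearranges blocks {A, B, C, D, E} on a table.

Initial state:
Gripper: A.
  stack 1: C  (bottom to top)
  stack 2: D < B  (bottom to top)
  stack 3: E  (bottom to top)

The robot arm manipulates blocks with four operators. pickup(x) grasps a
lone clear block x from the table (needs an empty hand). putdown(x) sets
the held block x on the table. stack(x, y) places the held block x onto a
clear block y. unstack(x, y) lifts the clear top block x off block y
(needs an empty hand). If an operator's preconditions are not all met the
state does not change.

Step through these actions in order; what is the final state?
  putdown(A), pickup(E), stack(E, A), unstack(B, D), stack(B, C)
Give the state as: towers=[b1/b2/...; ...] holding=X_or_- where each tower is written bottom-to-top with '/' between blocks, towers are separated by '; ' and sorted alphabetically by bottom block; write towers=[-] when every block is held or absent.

step 1 (putdown(A)): towers=[A; C; D/B; E] holding=-
step 2 (pickup(E)): towers=[A; C; D/B] holding=E
step 3 (stack(E, A)): towers=[A/E; C; D/B] holding=-
step 4 (unstack(B, D)): towers=[A/E; C; D] holding=B
step 5 (stack(B, C)): towers=[A/E; C/B; D] holding=-

towers=[A/E; C/B; D] holding=-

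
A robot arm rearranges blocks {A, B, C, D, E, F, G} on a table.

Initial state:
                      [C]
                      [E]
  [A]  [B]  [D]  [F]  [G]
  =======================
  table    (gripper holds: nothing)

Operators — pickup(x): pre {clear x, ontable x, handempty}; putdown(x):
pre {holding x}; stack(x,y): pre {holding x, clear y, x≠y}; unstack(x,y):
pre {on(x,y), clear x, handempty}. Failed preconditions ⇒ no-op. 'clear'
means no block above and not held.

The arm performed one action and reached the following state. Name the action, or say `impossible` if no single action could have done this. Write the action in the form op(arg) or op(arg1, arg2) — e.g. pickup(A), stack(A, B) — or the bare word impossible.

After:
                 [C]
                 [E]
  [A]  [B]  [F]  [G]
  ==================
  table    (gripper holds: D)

target: towers=[A; B; F; G/E/C] holding=D
         pickup(B) → towers=[A; D; F; G/E/C] holding=B
         pickup(F) → towers=[A; B; D; G/E/C] holding=F
         pickup(D) → towers=[A; B; F; G/E/C] holding=D  ← match
         pickup(A) → towers=[B; D; F; G/E/C] holding=A
     unstack(C, E) → towers=[A; B; D; F; G/E] holding=C

pickup(D)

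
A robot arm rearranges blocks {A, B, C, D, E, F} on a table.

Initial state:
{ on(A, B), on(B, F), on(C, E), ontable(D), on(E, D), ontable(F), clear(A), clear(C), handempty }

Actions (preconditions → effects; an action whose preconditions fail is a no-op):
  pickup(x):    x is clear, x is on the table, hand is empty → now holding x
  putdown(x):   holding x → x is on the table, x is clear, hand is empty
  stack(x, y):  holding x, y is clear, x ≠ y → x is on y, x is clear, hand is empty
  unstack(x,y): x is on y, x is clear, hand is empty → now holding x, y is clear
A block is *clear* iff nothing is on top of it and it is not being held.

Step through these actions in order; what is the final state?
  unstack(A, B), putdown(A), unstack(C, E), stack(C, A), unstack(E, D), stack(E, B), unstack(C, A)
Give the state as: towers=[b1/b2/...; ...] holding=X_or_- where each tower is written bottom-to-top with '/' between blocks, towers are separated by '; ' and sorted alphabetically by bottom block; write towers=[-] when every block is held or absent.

step 1 (unstack(A, B)): towers=[D/E/C; F/B] holding=A
step 2 (putdown(A)): towers=[A; D/E/C; F/B] holding=-
step 3 (unstack(C, E)): towers=[A; D/E; F/B] holding=C
step 4 (stack(C, A)): towers=[A/C; D/E; F/B] holding=-
step 5 (unstack(E, D)): towers=[A/C; D; F/B] holding=E
step 6 (stack(E, B)): towers=[A/C; D; F/B/E] holding=-
step 7 (unstack(C, A)): towers=[A; D; F/B/E] holding=C

towers=[A; D; F/B/E] holding=C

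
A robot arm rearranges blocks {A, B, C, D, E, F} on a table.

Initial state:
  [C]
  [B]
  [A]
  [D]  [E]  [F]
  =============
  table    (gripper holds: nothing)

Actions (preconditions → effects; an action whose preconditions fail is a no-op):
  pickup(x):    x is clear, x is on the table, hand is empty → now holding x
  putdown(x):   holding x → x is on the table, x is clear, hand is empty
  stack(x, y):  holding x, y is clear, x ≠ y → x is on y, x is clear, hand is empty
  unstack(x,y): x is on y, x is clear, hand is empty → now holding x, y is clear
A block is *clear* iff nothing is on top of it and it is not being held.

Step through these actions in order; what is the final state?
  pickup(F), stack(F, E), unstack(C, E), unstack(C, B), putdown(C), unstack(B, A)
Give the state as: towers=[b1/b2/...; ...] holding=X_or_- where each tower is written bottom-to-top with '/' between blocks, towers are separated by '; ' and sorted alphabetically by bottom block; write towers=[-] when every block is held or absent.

towers=[C; D/A; E/F] holding=B

step 1 (pickup(F)): towers=[D/A/B/C; E] holding=F
step 2 (stack(F, E)): towers=[D/A/B/C; E/F] holding=-
step 3 (unstack(C, E)) [no-op]: towers=[D/A/B/C; E/F] holding=-
step 4 (unstack(C, B)): towers=[D/A/B; E/F] holding=C
step 5 (putdown(C)): towers=[C; D/A/B; E/F] holding=-
step 6 (unstack(B, A)): towers=[C; D/A; E/F] holding=B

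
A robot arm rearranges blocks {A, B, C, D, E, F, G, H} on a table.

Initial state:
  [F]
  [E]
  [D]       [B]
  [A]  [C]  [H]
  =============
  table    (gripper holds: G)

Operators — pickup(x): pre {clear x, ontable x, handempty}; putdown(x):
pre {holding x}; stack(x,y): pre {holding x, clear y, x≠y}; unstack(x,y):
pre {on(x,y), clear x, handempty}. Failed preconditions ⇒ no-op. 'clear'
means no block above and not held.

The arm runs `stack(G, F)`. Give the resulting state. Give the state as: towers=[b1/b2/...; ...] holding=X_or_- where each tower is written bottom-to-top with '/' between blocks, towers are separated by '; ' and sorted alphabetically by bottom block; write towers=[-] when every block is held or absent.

towers=[A/D/E/F/G; C; H/B] holding=-

before: towers=[A/D/E/F; C; H/B] holding=G
pre[stack(G, F)]: holding(G) yes, clear(F) yes, G≠F yes
all met → apply stack(G, F)
after:  towers=[A/D/E/F/G; C; H/B] holding=-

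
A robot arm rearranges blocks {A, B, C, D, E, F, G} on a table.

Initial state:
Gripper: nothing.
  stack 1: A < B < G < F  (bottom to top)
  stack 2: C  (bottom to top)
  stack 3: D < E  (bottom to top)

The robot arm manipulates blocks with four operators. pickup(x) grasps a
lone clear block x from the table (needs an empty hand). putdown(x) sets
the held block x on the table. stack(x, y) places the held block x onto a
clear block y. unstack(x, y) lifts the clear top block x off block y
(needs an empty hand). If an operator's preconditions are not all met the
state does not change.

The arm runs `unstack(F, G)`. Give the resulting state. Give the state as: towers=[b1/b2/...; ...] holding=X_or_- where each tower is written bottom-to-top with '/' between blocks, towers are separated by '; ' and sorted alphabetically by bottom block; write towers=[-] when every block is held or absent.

towers=[A/B/G; C; D/E] holding=F

before: towers=[A/B/G/F; C; D/E] holding=-
pre[unstack(F, G)]: on(F,G) ok, clear(F) ok, handempty ok
all met → apply unstack(F, G)
after:  towers=[A/B/G; C; D/E] holding=F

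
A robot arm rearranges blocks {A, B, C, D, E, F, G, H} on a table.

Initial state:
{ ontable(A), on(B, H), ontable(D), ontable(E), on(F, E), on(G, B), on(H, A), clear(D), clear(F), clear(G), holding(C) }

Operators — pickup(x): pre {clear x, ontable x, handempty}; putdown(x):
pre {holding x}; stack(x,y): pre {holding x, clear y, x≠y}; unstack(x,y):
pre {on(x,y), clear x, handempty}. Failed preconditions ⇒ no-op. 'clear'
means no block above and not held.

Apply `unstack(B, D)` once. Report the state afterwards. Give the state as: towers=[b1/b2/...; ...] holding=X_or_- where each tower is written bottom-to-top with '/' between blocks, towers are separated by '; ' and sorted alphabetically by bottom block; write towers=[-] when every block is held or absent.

towers=[A/H/B/G; D; E/F] holding=C

before: towers=[A/H/B/G; D; E/F] holding=C
pre[unstack(B, D)]: on(B,D) fail, clear(B) fail, handempty fail
on(B,D), clear(B), handempty unmet → unstack(B, D) is a no-op
after:  towers=[A/H/B/G; D; E/F] holding=C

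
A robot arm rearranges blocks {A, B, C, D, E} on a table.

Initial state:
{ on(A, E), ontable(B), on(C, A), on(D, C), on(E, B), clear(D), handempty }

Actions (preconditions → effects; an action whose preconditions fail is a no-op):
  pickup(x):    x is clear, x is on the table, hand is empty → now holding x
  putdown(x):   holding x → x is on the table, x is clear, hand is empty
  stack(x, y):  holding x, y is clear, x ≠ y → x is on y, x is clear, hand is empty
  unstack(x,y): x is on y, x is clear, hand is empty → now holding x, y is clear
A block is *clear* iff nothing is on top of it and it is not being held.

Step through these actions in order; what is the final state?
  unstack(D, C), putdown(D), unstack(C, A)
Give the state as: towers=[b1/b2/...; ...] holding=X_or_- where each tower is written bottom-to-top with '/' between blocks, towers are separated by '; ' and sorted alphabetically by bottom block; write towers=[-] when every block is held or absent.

step 1 (unstack(D, C)): towers=[B/E/A/C] holding=D
step 2 (putdown(D)): towers=[B/E/A/C; D] holding=-
step 3 (unstack(C, A)): towers=[B/E/A; D] holding=C

towers=[B/E/A; D] holding=C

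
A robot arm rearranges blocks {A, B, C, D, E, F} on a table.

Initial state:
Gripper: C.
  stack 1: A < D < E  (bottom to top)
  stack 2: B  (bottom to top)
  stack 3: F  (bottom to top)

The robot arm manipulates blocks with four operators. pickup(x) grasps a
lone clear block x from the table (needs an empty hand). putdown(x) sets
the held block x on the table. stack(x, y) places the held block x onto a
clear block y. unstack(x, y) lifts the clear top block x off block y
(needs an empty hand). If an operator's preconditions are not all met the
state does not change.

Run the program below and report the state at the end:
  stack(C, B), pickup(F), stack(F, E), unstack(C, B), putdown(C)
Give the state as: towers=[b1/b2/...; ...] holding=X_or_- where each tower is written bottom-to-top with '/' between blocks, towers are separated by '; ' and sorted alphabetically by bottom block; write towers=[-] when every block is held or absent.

step 1 (stack(C, B)): towers=[A/D/E; B/C; F] holding=-
step 2 (pickup(F)): towers=[A/D/E; B/C] holding=F
step 3 (stack(F, E)): towers=[A/D/E/F; B/C] holding=-
step 4 (unstack(C, B)): towers=[A/D/E/F; B] holding=C
step 5 (putdown(C)): towers=[A/D/E/F; B; C] holding=-

towers=[A/D/E/F; B; C] holding=-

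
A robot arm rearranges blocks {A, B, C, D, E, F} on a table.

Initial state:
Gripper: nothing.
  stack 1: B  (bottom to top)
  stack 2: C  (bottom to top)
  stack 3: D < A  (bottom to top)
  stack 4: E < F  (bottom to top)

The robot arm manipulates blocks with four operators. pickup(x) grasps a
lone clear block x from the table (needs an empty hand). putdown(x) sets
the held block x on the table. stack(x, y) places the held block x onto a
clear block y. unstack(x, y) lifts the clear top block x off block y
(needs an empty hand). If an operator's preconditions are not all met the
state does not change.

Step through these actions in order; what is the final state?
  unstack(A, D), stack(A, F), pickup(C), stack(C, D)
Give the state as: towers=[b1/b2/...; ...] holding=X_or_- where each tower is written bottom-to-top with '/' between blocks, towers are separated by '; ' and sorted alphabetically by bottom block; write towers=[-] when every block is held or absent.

towers=[B; D/C; E/F/A] holding=-

step 1 (unstack(A, D)): towers=[B; C; D; E/F] holding=A
step 2 (stack(A, F)): towers=[B; C; D; E/F/A] holding=-
step 3 (pickup(C)): towers=[B; D; E/F/A] holding=C
step 4 (stack(C, D)): towers=[B; D/C; E/F/A] holding=-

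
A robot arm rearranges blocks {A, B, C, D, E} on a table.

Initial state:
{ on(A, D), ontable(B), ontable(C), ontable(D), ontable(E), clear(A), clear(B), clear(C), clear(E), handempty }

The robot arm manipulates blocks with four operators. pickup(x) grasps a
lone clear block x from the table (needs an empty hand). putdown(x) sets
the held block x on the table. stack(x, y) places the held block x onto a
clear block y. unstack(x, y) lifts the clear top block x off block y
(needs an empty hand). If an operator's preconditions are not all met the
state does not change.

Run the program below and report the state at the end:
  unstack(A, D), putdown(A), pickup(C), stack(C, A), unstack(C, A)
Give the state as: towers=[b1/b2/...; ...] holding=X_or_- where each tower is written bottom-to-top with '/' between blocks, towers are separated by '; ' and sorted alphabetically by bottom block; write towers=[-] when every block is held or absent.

step 1 (unstack(A, D)): towers=[B; C; D; E] holding=A
step 2 (putdown(A)): towers=[A; B; C; D; E] holding=-
step 3 (pickup(C)): towers=[A; B; D; E] holding=C
step 4 (stack(C, A)): towers=[A/C; B; D; E] holding=-
step 5 (unstack(C, A)): towers=[A; B; D; E] holding=C

towers=[A; B; D; E] holding=C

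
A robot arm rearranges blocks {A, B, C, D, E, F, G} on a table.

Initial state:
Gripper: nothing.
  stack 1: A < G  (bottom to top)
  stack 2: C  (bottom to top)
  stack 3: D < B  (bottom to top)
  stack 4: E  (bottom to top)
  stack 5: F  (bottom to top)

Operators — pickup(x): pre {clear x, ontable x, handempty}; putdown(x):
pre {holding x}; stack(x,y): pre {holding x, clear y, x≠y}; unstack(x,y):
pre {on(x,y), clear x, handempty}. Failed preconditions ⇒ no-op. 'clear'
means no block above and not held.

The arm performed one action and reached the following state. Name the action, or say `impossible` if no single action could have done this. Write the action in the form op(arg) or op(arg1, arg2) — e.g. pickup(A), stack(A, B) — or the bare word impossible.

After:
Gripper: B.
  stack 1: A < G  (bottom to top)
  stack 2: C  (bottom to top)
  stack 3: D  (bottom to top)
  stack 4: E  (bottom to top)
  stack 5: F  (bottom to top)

target: towers=[A/G; C; D; E; F] holding=B
     unstack(B, D) → towers=[A/G; C; D; E; F] holding=B  ← match
         pickup(F) → towers=[A/G; C; D/B; E] holding=F
     unstack(G, A) → towers=[A; C; D/B; E; F] holding=G
         pickup(E) → towers=[A/G; C; D/B; F] holding=E
         pickup(C) → towers=[A/G; D/B; E; F] holding=C

unstack(B, D)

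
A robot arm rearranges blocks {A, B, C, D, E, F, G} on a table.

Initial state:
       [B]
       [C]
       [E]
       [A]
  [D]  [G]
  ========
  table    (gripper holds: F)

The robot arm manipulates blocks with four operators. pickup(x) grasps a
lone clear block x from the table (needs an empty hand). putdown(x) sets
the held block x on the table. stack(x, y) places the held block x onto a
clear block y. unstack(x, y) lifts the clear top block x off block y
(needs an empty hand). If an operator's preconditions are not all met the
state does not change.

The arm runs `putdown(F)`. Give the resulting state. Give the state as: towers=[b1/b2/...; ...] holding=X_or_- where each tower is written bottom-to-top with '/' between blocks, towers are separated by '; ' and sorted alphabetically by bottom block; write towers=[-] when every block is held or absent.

before: towers=[D; G/A/E/C/B] holding=F
pre[putdown(F)]: holding(F) yes
all met → apply putdown(F)
after:  towers=[D; F; G/A/E/C/B] holding=-

towers=[D; F; G/A/E/C/B] holding=-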